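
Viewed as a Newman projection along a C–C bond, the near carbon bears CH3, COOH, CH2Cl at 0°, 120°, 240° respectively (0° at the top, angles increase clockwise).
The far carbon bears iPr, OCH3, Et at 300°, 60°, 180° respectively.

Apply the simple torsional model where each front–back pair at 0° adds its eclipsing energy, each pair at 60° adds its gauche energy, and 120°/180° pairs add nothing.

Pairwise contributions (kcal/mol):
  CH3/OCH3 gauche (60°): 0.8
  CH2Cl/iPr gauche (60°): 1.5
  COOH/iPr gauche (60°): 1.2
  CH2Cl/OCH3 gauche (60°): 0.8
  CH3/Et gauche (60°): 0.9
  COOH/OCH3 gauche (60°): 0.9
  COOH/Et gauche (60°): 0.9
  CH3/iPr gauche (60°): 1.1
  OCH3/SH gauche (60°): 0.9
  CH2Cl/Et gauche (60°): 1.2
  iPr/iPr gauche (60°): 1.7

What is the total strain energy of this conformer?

This conformer is staggered. CH3 at 0° is gauche with iPr at 300° (1.1); CH3 at 0° is gauche with OCH3 at 60° (0.8); COOH at 120° is gauche with OCH3 at 60° (0.9); COOH at 120° is gauche with Et at 180° (0.9); CH2Cl at 240° is gauche with iPr at 300° (1.5); CH2Cl at 240° is gauche with Et at 180° (1.2). Total 6.4 kcal/mol.

6.4 kcal/mol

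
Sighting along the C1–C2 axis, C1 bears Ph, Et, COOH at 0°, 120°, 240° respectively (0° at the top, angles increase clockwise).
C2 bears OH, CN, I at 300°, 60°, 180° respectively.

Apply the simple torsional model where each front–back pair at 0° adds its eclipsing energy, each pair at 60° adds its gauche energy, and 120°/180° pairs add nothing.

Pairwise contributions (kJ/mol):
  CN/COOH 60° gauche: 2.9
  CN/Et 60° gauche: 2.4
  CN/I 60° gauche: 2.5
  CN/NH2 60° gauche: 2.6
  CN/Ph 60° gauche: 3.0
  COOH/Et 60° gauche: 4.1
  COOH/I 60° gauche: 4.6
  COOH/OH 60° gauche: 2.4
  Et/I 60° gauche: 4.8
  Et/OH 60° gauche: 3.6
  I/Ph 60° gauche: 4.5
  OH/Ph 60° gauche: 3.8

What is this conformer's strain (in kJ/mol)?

21.0 kJ/mol

This conformer (staggered): Ph–OH gauche, Ph–CN gauche, Et–CN gauche, Et–I gauche, COOH–OH gauche, COOH–I gauche; 3.8 + 3.0 + 2.4 + 4.8 + 2.4 + 4.6 = 21.0 kJ/mol.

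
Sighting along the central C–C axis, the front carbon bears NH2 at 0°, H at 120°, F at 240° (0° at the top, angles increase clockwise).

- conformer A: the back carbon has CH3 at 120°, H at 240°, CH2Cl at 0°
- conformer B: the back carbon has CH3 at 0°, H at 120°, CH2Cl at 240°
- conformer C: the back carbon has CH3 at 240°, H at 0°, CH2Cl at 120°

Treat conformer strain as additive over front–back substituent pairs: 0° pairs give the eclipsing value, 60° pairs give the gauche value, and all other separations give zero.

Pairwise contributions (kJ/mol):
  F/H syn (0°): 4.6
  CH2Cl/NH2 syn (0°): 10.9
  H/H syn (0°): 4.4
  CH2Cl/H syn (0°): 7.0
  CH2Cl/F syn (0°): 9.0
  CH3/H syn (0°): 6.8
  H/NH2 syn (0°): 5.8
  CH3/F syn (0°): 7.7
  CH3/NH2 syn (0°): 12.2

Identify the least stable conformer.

A (eclipsed): NH2(0°)/CH2Cl(0°) eclipsed 10.9; H(120°)/CH3(120°) eclipsed 6.8; F(240°)/H(240°) eclipsed 4.6 → 22.3 kJ/mol.
B (eclipsed): NH2(0°)/CH3(0°) eclipsed 12.2; H(120°)/H(120°) eclipsed 4.4; F(240°)/CH2Cl(240°) eclipsed 9.0 → 25.6 kJ/mol.
C (eclipsed): NH2(0°)/H(0°) eclipsed 5.8; H(120°)/CH2Cl(120°) eclipsed 7.0; F(240°)/CH3(240°) eclipsed 7.7 → 20.5 kJ/mol.
B has the highest total (25.6 kJ/mol).

B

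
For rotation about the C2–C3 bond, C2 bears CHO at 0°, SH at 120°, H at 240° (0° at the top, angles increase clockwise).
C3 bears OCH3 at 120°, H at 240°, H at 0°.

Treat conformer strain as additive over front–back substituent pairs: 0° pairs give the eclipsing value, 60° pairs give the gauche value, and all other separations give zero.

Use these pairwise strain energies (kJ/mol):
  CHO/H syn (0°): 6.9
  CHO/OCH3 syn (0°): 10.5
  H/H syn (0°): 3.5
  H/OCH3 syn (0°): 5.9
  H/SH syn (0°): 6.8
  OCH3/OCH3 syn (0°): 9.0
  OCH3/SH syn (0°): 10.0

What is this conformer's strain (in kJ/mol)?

20.4 kJ/mol

This conformer (eclipsed): CHO(0°)/H(0°) eclipsed 6.9; SH(120°)/OCH3(120°) eclipsed 10.0; H(240°)/H(240°) eclipsed 3.5 → 20.4 kJ/mol.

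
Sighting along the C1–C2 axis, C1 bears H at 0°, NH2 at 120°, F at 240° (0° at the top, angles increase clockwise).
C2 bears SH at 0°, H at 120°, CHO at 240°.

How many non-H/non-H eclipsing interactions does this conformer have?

Non-H eclipsing pairs: F(240°)/CHO(240°) — 1 interaction.

1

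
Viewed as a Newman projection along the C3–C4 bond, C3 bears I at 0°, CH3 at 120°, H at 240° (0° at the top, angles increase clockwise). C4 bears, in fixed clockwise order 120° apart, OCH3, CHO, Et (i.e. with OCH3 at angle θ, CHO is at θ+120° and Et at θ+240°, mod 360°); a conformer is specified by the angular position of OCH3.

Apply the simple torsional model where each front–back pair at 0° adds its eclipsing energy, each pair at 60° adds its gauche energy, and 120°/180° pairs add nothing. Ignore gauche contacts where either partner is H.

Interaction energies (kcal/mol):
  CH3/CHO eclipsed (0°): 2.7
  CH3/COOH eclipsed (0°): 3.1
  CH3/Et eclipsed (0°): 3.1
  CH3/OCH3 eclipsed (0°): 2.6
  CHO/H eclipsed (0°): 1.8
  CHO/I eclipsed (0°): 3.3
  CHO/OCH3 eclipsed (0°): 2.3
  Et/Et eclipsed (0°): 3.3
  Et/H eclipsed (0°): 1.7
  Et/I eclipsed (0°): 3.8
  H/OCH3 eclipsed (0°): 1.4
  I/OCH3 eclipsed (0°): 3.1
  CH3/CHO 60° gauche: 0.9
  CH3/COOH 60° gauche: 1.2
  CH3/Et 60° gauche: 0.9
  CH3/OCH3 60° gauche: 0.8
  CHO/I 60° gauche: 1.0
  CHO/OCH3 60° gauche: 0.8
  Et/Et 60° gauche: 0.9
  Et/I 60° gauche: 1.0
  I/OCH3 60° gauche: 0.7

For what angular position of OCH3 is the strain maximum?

OCH3 at 0° (eclipsed): I–OCH3 eclipsed, CH3–CHO eclipsed, H–Et eclipsed; 3.1 + 2.7 + 1.7 = 7.5 kcal/mol.
OCH3 at 60° (staggered): I–OCH3 gauche, I–Et gauche, CH3–OCH3 gauche, CH3–CHO gauche; 0.7 + 1.0 + 0.8 + 0.9 = 3.4 kcal/mol.
OCH3 at 120° (eclipsed): I–Et eclipsed, CH3–OCH3 eclipsed, H–CHO eclipsed; 3.8 + 2.6 + 1.8 = 8.2 kcal/mol.
OCH3 at 180° (staggered): I–CHO gauche, I–Et gauche, CH3–OCH3 gauche, CH3–Et gauche; 1.0 + 1.0 + 0.8 + 0.9 = 3.7 kcal/mol.
OCH3 at 240° (eclipsed): I–CHO eclipsed, CH3–Et eclipsed, H–OCH3 eclipsed; 3.3 + 3.1 + 1.4 = 7.8 kcal/mol.
OCH3 at 300° (staggered): I–OCH3 gauche, I–CHO gauche, CH3–CHO gauche, CH3–Et gauche; 0.7 + 1.0 + 0.9 + 0.9 = 3.5 kcal/mol.
The maximum (8.2 kcal/mol) occurs with OCH3 at 120°.

120°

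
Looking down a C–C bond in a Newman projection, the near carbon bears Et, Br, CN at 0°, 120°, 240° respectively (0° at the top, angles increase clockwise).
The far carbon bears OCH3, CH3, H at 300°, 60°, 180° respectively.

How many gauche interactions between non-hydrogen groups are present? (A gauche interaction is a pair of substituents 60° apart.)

4

Non-H gauche pairs: Et(0°)/OCH3(300°); Et(0°)/CH3(60°); Br(120°)/CH3(60°); CN(240°)/OCH3(300°) — 4 interactions.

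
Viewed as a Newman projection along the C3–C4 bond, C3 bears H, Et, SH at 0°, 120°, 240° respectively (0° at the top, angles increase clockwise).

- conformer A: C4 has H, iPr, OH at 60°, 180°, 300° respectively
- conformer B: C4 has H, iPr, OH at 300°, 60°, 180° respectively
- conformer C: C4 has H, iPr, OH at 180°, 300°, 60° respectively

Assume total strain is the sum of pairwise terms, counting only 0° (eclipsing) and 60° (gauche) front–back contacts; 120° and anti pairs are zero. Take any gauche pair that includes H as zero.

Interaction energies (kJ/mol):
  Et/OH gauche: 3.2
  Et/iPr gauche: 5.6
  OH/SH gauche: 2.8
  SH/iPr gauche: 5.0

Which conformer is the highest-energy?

A

A (staggered): Et(120°)/iPr(180°) gauche 5.6; SH(240°)/iPr(180°) gauche 5.0; SH(240°)/OH(300°) gauche 2.8 → 13.4 kJ/mol.
B (staggered): Et(120°)/iPr(60°) gauche 5.6; Et(120°)/OH(180°) gauche 3.2; SH(240°)/OH(180°) gauche 2.8 → 11.6 kJ/mol.
C (staggered): Et(120°)/OH(60°) gauche 3.2; SH(240°)/iPr(300°) gauche 5.0 → 8.2 kJ/mol.
A has the highest total (13.4 kJ/mol).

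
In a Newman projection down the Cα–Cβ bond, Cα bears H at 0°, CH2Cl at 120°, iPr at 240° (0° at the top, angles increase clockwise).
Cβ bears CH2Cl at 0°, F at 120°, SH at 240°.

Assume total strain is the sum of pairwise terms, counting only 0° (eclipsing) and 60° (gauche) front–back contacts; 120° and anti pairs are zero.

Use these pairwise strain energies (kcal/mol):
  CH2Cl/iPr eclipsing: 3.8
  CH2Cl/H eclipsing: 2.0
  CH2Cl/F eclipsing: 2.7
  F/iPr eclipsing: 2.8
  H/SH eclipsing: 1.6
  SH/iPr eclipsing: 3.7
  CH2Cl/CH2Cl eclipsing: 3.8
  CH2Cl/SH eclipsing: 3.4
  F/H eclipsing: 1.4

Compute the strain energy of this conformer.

8.4 kcal/mol

This conformer (eclipsed): H(0°)/CH2Cl(0°) eclipsed 2.0; CH2Cl(120°)/F(120°) eclipsed 2.7; iPr(240°)/SH(240°) eclipsed 3.7 → 8.4 kcal/mol.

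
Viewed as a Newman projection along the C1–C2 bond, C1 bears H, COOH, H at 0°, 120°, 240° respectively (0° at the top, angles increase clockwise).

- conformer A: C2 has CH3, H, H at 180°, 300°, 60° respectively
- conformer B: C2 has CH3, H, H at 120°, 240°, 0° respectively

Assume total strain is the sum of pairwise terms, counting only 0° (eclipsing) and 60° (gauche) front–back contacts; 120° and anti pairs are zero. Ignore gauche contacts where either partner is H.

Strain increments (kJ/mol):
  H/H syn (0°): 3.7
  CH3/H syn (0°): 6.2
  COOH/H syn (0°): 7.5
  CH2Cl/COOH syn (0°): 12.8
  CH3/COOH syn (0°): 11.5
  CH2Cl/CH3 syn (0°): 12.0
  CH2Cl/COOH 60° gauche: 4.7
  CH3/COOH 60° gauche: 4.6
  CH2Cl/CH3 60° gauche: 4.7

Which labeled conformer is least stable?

B

A (staggered): COOH(120°)/CH3(180°) gauche 4.6 → 4.6 kJ/mol.
B (eclipsed): H(0°)/H(0°) eclipsed 3.7; COOH(120°)/CH3(120°) eclipsed 11.5; H(240°)/H(240°) eclipsed 3.7 → 18.9 kJ/mol.
B has the highest total (18.9 kJ/mol).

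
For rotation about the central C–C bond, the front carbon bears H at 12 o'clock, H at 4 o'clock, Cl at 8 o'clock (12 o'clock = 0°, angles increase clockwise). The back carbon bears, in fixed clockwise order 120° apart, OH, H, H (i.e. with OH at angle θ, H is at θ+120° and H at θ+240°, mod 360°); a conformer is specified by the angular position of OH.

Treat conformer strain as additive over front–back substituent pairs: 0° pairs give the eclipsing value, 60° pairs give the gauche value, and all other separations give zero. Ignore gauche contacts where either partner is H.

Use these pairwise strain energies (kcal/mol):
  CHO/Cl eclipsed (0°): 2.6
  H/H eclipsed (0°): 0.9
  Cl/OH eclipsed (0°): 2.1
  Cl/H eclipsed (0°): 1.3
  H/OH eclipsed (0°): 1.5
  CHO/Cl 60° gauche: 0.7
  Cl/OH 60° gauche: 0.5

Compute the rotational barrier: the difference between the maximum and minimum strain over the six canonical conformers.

OH at 0° is eclipsed. H at 0° is eclipsed with OH at 0° (1.5); H at 120° is eclipsed with H at 120° (0.9); Cl at 240° is eclipsed with H at 240° (1.3). Total 3.7 kcal/mol.
OH at 60° (staggered): no non-H gauche contacts → 0.0 kcal/mol.
OH at 120° is eclipsed. H at 0° is eclipsed with H at 0° (0.9); H at 120° is eclipsed with OH at 120° (1.5); Cl at 240° is eclipsed with H at 240° (1.3). Total 3.7 kcal/mol.
OH at 180° is staggered. Cl at 240° is gauche with OH at 180° (0.5). Total 0.5 kcal/mol.
OH at 240° is eclipsed. H at 0° is eclipsed with H at 0° (0.9); H at 120° is eclipsed with H at 120° (0.9); Cl at 240° is eclipsed with OH at 240° (2.1). Total 3.9 kcal/mol.
OH at 300° is staggered. Cl at 240° is gauche with OH at 300° (0.5). Total 0.5 kcal/mol.
Max at 240° (3.9 kcal/mol), min at 60° (0.0 kcal/mol); barrier = 3.9 kcal/mol.

3.9 kcal/mol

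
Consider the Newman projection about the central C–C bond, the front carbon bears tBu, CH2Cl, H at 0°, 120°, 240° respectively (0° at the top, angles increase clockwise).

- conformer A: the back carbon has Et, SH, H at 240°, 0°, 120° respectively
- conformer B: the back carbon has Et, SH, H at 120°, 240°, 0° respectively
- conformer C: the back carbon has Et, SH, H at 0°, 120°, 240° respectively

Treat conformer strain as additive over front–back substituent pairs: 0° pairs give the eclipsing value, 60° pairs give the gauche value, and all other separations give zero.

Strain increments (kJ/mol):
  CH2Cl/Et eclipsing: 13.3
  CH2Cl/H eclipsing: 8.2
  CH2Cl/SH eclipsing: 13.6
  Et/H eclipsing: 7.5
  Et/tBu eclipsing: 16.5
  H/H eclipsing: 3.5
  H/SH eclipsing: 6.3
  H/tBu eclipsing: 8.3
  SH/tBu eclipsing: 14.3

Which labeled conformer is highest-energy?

C

A is eclipsed. tBu at 0° is eclipsed with SH at 0° (14.3); CH2Cl at 120° is eclipsed with H at 120° (8.2); H at 240° is eclipsed with Et at 240° (7.5). Total 30.0 kJ/mol.
B is eclipsed. tBu at 0° is eclipsed with H at 0° (8.3); CH2Cl at 120° is eclipsed with Et at 120° (13.3); H at 240° is eclipsed with SH at 240° (6.3). Total 27.9 kJ/mol.
C is eclipsed. tBu at 0° is eclipsed with Et at 0° (16.5); CH2Cl at 120° is eclipsed with SH at 120° (13.6); H at 240° is eclipsed with H at 240° (3.5). Total 33.6 kJ/mol.
C has the highest total (33.6 kJ/mol).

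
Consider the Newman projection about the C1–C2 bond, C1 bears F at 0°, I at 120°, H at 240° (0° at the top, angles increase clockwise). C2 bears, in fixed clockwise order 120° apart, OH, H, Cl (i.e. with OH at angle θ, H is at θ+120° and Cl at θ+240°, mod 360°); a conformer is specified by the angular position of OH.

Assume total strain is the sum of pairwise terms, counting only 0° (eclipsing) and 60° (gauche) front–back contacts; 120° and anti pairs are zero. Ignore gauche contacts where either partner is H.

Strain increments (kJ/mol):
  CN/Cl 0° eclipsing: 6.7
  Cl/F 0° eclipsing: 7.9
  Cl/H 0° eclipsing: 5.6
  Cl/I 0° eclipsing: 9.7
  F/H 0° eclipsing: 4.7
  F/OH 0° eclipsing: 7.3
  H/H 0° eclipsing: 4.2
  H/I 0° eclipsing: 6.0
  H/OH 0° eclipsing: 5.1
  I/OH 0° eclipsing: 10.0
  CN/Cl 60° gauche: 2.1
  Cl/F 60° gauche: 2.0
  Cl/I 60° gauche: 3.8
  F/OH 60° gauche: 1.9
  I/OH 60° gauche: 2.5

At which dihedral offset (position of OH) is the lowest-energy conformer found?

300°

OH at 0° is eclipsed. F at 0° is eclipsed with OH at 0° (7.3); I at 120° is eclipsed with H at 120° (6.0); H at 240° is eclipsed with Cl at 240° (5.6). Total 18.9 kJ/mol.
OH at 60° is staggered. F at 0° is gauche with OH at 60° (1.9); F at 0° is gauche with Cl at 300° (2.0); I at 120° is gauche with OH at 60° (2.5). Total 6.4 kJ/mol.
OH at 120° is eclipsed. F at 0° is eclipsed with Cl at 0° (7.9); I at 120° is eclipsed with OH at 120° (10.0); H at 240° is eclipsed with H at 240° (4.2). Total 22.1 kJ/mol.
OH at 180° is staggered. F at 0° is gauche with Cl at 60° (2.0); I at 120° is gauche with OH at 180° (2.5); I at 120° is gauche with Cl at 60° (3.8). Total 8.3 kJ/mol.
OH at 240° is eclipsed. F at 0° is eclipsed with H at 0° (4.7); I at 120° is eclipsed with Cl at 120° (9.7); H at 240° is eclipsed with OH at 240° (5.1). Total 19.5 kJ/mol.
OH at 300° is staggered. F at 0° is gauche with OH at 300° (1.9); I at 120° is gauche with Cl at 180° (3.8). Total 5.7 kJ/mol.
The minimum (5.7 kJ/mol) occurs with OH at 300°.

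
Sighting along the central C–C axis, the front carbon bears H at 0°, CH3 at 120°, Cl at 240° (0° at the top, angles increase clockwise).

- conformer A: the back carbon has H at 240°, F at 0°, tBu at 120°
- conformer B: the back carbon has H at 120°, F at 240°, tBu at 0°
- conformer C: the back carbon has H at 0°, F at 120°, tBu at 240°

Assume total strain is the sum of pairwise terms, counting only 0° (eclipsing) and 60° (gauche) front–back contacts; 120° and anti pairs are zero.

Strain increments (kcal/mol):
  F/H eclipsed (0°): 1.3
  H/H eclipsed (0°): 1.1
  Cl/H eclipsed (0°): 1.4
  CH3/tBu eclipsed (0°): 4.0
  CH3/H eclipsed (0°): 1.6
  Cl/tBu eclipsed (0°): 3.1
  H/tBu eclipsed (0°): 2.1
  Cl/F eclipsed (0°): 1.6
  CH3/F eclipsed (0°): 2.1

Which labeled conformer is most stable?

A (eclipsed): H–F eclipsed, CH3–tBu eclipsed, Cl–H eclipsed; 1.3 + 4.0 + 1.4 = 6.7 kcal/mol.
B (eclipsed): H–tBu eclipsed, CH3–H eclipsed, Cl–F eclipsed; 2.1 + 1.6 + 1.6 = 5.3 kcal/mol.
C (eclipsed): H–H eclipsed, CH3–F eclipsed, Cl–tBu eclipsed; 1.1 + 2.1 + 3.1 = 6.3 kcal/mol.
B has the lowest total (5.3 kcal/mol).

B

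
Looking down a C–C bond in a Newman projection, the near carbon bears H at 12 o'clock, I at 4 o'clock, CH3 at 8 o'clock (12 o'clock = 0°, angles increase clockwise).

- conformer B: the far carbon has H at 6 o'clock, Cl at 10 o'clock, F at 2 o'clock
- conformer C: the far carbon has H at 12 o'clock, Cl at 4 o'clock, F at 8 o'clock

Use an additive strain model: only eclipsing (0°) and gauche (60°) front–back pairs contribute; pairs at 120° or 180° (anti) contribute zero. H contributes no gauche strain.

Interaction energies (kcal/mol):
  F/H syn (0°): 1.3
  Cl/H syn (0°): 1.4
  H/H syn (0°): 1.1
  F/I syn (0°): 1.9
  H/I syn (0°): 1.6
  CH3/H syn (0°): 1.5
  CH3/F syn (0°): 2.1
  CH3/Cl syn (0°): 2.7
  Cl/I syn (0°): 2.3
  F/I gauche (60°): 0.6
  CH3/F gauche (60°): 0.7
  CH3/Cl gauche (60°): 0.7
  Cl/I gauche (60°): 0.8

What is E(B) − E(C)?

-4.2 kcal/mol

B (staggered): I(120°)/F(60°) gauche 0.6; CH3(240°)/Cl(300°) gauche 0.7 → 1.3 kcal/mol.
C (eclipsed): H(0°)/H(0°) eclipsed 1.1; I(120°)/Cl(120°) eclipsed 2.3; CH3(240°)/F(240°) eclipsed 2.1 → 5.5 kcal/mol.
E(B) − E(C) = 1.3 − 5.5 = -4.2 kcal/mol.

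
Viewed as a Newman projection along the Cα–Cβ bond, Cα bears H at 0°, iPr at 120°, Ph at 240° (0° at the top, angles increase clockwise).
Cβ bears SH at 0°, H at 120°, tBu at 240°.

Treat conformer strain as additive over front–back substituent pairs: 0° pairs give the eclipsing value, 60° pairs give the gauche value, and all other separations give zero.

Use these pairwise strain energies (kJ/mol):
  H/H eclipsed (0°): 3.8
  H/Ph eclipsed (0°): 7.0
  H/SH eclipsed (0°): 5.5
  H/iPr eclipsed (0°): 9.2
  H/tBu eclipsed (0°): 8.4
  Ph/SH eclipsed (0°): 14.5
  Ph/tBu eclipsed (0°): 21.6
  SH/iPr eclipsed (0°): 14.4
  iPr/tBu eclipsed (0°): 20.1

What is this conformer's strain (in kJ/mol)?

36.3 kJ/mol

This conformer (eclipsed): H(0°)/SH(0°) eclipsed 5.5; iPr(120°)/H(120°) eclipsed 9.2; Ph(240°)/tBu(240°) eclipsed 21.6 → 36.3 kJ/mol.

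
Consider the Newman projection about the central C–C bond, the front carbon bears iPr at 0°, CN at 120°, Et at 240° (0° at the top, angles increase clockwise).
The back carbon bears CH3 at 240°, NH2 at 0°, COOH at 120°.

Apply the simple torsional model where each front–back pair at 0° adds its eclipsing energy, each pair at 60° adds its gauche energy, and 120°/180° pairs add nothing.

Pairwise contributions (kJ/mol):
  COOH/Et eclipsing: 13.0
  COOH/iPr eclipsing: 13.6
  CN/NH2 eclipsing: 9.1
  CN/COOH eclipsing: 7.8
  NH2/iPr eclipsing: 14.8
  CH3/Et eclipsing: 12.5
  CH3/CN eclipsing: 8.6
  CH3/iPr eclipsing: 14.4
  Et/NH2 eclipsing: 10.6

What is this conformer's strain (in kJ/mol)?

35.1 kJ/mol

This conformer (eclipsed): iPr–NH2 eclipsed, CN–COOH eclipsed, Et–CH3 eclipsed; 14.8 + 7.8 + 12.5 = 35.1 kJ/mol.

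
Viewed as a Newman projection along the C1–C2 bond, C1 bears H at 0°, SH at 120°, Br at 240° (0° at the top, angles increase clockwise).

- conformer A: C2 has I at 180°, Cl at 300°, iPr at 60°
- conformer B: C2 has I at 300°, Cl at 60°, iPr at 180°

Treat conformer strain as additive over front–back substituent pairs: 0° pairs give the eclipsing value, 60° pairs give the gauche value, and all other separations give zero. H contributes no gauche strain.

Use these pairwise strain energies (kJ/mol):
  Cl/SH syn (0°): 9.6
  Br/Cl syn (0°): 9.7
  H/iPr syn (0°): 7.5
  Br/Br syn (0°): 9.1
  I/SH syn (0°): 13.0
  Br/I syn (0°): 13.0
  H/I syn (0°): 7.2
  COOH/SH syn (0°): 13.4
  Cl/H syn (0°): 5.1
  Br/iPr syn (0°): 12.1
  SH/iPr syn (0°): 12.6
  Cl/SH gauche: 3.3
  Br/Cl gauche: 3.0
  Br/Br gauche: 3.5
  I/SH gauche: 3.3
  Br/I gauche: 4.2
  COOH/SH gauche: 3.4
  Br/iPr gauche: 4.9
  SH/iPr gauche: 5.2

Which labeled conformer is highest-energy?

A (staggered): SH–I gauche, SH–iPr gauche, Br–I gauche, Br–Cl gauche; 3.3 + 5.2 + 4.2 + 3.0 = 15.7 kJ/mol.
B (staggered): SH–Cl gauche, SH–iPr gauche, Br–I gauche, Br–iPr gauche; 3.3 + 5.2 + 4.2 + 4.9 = 17.6 kJ/mol.
B has the highest total (17.6 kJ/mol).

B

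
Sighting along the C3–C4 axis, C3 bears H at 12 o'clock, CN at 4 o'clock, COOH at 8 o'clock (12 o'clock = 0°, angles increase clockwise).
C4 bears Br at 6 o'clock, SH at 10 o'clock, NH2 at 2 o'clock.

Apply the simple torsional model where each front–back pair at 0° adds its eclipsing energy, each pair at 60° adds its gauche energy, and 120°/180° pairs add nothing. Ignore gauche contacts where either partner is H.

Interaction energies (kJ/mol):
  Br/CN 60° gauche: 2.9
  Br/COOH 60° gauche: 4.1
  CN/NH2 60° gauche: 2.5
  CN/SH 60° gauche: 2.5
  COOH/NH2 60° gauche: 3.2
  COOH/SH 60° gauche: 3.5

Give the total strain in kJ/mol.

13.0 kJ/mol

This conformer (staggered): CN(120°)/Br(180°) gauche 2.9; CN(120°)/NH2(60°) gauche 2.5; COOH(240°)/Br(180°) gauche 4.1; COOH(240°)/SH(300°) gauche 3.5 → 13.0 kJ/mol.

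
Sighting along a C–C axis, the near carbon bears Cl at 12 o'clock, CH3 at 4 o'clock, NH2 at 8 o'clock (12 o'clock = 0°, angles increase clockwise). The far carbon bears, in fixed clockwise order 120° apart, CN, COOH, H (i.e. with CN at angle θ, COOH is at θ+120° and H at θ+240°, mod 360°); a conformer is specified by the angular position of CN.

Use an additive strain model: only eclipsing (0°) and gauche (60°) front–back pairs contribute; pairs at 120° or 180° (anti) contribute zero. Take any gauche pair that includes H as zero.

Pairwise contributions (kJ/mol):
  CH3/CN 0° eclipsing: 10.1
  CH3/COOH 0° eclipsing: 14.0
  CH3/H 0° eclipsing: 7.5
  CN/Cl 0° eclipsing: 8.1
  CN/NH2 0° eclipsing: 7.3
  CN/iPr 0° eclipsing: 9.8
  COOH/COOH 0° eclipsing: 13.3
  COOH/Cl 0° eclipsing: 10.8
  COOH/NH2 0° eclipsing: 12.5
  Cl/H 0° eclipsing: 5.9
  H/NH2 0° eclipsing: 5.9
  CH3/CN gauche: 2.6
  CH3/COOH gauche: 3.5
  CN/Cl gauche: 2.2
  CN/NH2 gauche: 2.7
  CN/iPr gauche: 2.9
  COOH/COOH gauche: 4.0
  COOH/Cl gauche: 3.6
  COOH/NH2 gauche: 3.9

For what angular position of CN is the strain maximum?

CN at 0° is eclipsed. Cl at 0° is eclipsed with CN at 0° (8.1); CH3 at 120° is eclipsed with COOH at 120° (14.0); NH2 at 240° is eclipsed with H at 240° (5.9). Total 28.0 kJ/mol.
CN at 60° is staggered. Cl at 0° is gauche with CN at 60° (2.2); CH3 at 120° is gauche with CN at 60° (2.6); CH3 at 120° is gauche with COOH at 180° (3.5); NH2 at 240° is gauche with COOH at 180° (3.9). Total 12.2 kJ/mol.
CN at 120° is eclipsed. Cl at 0° is eclipsed with H at 0° (5.9); CH3 at 120° is eclipsed with CN at 120° (10.1); NH2 at 240° is eclipsed with COOH at 240° (12.5). Total 28.5 kJ/mol.
CN at 180° is staggered. Cl at 0° is gauche with COOH at 300° (3.6); CH3 at 120° is gauche with CN at 180° (2.6); NH2 at 240° is gauche with CN at 180° (2.7); NH2 at 240° is gauche with COOH at 300° (3.9). Total 12.8 kJ/mol.
CN at 240° is eclipsed. Cl at 0° is eclipsed with COOH at 0° (10.8); CH3 at 120° is eclipsed with H at 120° (7.5); NH2 at 240° is eclipsed with CN at 240° (7.3). Total 25.6 kJ/mol.
CN at 300° is staggered. Cl at 0° is gauche with CN at 300° (2.2); Cl at 0° is gauche with COOH at 60° (3.6); CH3 at 120° is gauche with COOH at 60° (3.5); NH2 at 240° is gauche with CN at 300° (2.7). Total 12.0 kJ/mol.
The maximum (28.5 kJ/mol) occurs with CN at 120°.

120°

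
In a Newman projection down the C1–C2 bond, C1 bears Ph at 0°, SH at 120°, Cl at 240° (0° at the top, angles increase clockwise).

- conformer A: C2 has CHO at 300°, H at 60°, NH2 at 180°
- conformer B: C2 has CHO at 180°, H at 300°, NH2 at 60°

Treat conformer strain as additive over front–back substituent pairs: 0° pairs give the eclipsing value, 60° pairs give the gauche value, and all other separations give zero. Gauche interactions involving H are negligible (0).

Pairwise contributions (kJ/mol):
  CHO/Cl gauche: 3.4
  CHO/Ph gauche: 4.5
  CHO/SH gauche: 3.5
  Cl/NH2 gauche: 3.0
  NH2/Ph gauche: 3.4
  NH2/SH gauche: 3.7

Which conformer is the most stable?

A (staggered): Ph–CHO gauche, SH–NH2 gauche, Cl–CHO gauche, Cl–NH2 gauche; 4.5 + 3.7 + 3.4 + 3.0 = 14.6 kJ/mol.
B (staggered): Ph–NH2 gauche, SH–CHO gauche, SH–NH2 gauche, Cl–CHO gauche; 3.4 + 3.5 + 3.7 + 3.4 = 14.0 kJ/mol.
B has the lowest total (14.0 kJ/mol).

B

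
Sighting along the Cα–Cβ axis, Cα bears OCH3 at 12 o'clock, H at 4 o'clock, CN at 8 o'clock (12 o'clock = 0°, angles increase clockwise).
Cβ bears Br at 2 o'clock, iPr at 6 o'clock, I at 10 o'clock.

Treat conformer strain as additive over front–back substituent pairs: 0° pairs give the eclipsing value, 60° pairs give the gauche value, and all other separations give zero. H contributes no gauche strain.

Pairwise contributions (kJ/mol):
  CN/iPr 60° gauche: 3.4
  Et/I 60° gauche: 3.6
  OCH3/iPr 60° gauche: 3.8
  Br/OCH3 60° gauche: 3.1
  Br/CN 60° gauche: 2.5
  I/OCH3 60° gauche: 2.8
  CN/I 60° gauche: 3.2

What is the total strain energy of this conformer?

This conformer is staggered. OCH3 at 0° is gauche with Br at 60° (3.1); OCH3 at 0° is gauche with I at 300° (2.8); CN at 240° is gauche with iPr at 180° (3.4); CN at 240° is gauche with I at 300° (3.2). Total 12.5 kJ/mol.

12.5 kJ/mol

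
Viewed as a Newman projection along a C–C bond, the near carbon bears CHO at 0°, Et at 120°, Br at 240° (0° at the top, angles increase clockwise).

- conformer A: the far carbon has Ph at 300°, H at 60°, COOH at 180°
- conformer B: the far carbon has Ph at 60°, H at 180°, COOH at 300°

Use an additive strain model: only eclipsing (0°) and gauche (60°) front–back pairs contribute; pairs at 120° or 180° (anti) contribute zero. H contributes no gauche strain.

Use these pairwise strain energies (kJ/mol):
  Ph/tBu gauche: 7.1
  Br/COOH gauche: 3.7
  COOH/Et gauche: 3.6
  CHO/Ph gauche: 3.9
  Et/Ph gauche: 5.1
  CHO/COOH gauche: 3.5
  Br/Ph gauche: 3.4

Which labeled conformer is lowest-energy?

A

A is staggered. CHO at 0° is gauche with Ph at 300° (3.9); Et at 120° is gauche with COOH at 180° (3.6); Br at 240° is gauche with Ph at 300° (3.4); Br at 240° is gauche with COOH at 180° (3.7). Total 14.6 kJ/mol.
B is staggered. CHO at 0° is gauche with Ph at 60° (3.9); CHO at 0° is gauche with COOH at 300° (3.5); Et at 120° is gauche with Ph at 60° (5.1); Br at 240° is gauche with COOH at 300° (3.7). Total 16.2 kJ/mol.
A has the lowest total (14.6 kJ/mol).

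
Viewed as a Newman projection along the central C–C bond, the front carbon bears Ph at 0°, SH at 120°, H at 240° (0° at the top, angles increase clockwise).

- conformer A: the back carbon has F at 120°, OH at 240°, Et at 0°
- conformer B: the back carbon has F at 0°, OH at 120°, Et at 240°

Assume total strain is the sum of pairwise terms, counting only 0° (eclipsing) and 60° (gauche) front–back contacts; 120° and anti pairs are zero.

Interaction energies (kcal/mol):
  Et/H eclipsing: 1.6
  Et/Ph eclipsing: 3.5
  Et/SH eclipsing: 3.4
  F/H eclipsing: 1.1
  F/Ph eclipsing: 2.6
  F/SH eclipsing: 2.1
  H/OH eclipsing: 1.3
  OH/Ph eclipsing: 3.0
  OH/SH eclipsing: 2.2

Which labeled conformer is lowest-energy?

A (eclipsed): Ph(0°)/Et(0°) eclipsed 3.5; SH(120°)/F(120°) eclipsed 2.1; H(240°)/OH(240°) eclipsed 1.3 → 6.9 kcal/mol.
B (eclipsed): Ph(0°)/F(0°) eclipsed 2.6; SH(120°)/OH(120°) eclipsed 2.2; H(240°)/Et(240°) eclipsed 1.6 → 6.4 kcal/mol.
B has the lowest total (6.4 kcal/mol).

B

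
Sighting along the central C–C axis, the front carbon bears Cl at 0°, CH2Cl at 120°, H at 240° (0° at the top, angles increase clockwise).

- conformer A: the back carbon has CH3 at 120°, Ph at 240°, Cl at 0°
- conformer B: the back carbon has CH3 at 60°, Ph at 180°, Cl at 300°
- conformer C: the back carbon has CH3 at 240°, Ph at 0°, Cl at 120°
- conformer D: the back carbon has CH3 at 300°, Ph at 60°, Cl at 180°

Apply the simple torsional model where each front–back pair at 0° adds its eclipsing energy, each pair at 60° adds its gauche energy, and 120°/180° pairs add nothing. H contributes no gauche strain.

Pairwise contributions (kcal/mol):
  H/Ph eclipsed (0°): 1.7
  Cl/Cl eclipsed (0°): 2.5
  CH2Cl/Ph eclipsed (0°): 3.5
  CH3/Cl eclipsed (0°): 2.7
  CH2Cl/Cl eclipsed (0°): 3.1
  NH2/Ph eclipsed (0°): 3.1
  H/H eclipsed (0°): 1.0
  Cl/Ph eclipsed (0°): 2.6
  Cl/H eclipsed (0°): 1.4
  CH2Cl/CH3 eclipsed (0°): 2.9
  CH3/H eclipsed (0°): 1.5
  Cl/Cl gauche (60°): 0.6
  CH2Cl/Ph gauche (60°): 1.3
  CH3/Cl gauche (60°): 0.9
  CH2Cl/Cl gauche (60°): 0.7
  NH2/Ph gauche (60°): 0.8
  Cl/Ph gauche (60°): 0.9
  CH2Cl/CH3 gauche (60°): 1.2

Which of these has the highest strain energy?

C

A (eclipsed): Cl(0°)/Cl(0°) eclipsed 2.5; CH2Cl(120°)/CH3(120°) eclipsed 2.9; H(240°)/Ph(240°) eclipsed 1.7 → 7.1 kcal/mol.
B (staggered): Cl(0°)/CH3(60°) gauche 0.9; Cl(0°)/Cl(300°) gauche 0.6; CH2Cl(120°)/CH3(60°) gauche 1.2; CH2Cl(120°)/Ph(180°) gauche 1.3 → 4.0 kcal/mol.
C (eclipsed): Cl(0°)/Ph(0°) eclipsed 2.6; CH2Cl(120°)/Cl(120°) eclipsed 3.1; H(240°)/CH3(240°) eclipsed 1.5 → 7.2 kcal/mol.
D (staggered): Cl(0°)/CH3(300°) gauche 0.9; Cl(0°)/Ph(60°) gauche 0.9; CH2Cl(120°)/Ph(60°) gauche 1.3; CH2Cl(120°)/Cl(180°) gauche 0.7 → 3.8 kcal/mol.
C has the highest total (7.2 kcal/mol).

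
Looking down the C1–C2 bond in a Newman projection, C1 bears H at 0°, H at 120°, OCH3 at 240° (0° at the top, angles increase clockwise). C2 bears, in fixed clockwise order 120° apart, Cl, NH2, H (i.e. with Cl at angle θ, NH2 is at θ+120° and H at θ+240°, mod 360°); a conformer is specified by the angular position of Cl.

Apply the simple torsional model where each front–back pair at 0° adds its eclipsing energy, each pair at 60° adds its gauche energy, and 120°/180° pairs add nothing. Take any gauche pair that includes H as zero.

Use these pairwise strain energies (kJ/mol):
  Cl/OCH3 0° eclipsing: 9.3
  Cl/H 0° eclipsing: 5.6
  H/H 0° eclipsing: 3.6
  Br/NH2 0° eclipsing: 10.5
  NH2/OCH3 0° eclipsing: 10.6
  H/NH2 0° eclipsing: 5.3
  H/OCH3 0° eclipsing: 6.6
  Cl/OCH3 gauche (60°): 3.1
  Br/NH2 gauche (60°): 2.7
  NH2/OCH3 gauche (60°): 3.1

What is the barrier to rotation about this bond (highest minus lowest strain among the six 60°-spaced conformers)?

16.7 kJ/mol

Cl at 0° (eclipsed): H(0°)/Cl(0°) eclipsed 5.6; H(120°)/NH2(120°) eclipsed 5.3; OCH3(240°)/H(240°) eclipsed 6.6 → 17.5 kJ/mol.
Cl at 60° (staggered): OCH3(240°)/NH2(180°) gauche 3.1 → 3.1 kJ/mol.
Cl at 120° (eclipsed): H(0°)/H(0°) eclipsed 3.6; H(120°)/Cl(120°) eclipsed 5.6; OCH3(240°)/NH2(240°) eclipsed 10.6 → 19.8 kJ/mol.
Cl at 180° (staggered): OCH3(240°)/Cl(180°) gauche 3.1; OCH3(240°)/NH2(300°) gauche 3.1 → 6.2 kJ/mol.
Cl at 240° (eclipsed): H(0°)/NH2(0°) eclipsed 5.3; H(120°)/H(120°) eclipsed 3.6; OCH3(240°)/Cl(240°) eclipsed 9.3 → 18.2 kJ/mol.
Cl at 300° (staggered): OCH3(240°)/Cl(300°) gauche 3.1 → 3.1 kJ/mol.
Max at 120° (19.8 kJ/mol), min at 60° (3.1 kJ/mol); barrier = 16.7 kJ/mol.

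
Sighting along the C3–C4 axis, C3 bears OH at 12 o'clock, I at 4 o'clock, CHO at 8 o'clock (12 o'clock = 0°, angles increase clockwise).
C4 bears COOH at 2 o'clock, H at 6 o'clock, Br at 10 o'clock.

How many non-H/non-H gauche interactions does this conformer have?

4

Non-H gauche pairs: OH(0°)/COOH(60°); OH(0°)/Br(300°); I(120°)/COOH(60°); CHO(240°)/Br(300°) — 4 interactions.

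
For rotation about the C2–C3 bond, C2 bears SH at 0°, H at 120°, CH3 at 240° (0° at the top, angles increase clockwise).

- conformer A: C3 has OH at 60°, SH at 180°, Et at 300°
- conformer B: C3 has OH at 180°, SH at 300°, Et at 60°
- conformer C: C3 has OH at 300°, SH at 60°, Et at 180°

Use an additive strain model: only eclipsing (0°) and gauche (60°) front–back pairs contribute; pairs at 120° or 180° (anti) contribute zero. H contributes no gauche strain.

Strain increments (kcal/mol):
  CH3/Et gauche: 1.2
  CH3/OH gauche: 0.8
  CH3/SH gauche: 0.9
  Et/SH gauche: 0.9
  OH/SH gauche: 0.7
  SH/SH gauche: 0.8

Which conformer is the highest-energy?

A (staggered): SH–OH gauche, SH–Et gauche, CH3–SH gauche, CH3–Et gauche; 0.7 + 0.9 + 0.9 + 1.2 = 3.7 kcal/mol.
B (staggered): SH–SH gauche, SH–Et gauche, CH3–OH gauche, CH3–SH gauche; 0.8 + 0.9 + 0.8 + 0.9 = 3.4 kcal/mol.
C (staggered): SH–OH gauche, SH–SH gauche, CH3–OH gauche, CH3–Et gauche; 0.7 + 0.8 + 0.8 + 1.2 = 3.5 kcal/mol.
A has the highest total (3.7 kcal/mol).

A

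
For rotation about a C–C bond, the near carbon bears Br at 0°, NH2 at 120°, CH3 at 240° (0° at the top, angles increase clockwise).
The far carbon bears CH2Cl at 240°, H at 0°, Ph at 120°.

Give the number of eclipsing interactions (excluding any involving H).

2

Non-H eclipsing pairs: NH2(120°)/Ph(120°); CH3(240°)/CH2Cl(240°) — 2 interactions.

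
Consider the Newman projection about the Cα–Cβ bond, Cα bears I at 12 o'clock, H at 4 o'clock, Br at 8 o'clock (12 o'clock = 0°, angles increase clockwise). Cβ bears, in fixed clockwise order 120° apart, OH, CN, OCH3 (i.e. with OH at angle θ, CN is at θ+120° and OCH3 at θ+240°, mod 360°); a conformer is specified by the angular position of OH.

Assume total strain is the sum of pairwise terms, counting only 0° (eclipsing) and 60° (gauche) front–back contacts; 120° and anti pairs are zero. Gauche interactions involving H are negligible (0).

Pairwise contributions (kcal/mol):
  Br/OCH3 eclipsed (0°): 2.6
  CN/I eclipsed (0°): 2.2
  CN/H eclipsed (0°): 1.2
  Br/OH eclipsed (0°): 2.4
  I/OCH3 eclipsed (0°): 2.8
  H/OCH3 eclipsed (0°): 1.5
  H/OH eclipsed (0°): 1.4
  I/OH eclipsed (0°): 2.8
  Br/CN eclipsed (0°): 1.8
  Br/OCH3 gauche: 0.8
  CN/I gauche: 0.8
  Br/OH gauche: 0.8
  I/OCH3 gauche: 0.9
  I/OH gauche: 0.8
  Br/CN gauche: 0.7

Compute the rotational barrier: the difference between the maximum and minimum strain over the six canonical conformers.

3.4 kcal/mol

OH at 0° is eclipsed. I at 0° is eclipsed with OH at 0° (2.8); H at 120° is eclipsed with CN at 120° (1.2); Br at 240° is eclipsed with OCH3 at 240° (2.6). Total 6.6 kcal/mol.
OH at 60° is staggered. I at 0° is gauche with OH at 60° (0.8); I at 0° is gauche with OCH3 at 300° (0.9); Br at 240° is gauche with CN at 180° (0.7); Br at 240° is gauche with OCH3 at 300° (0.8). Total 3.2 kcal/mol.
OH at 120° is eclipsed. I at 0° is eclipsed with OCH3 at 0° (2.8); H at 120° is eclipsed with OH at 120° (1.4); Br at 240° is eclipsed with CN at 240° (1.8). Total 6.0 kcal/mol.
OH at 180° is staggered. I at 0° is gauche with CN at 300° (0.8); I at 0° is gauche with OCH3 at 60° (0.9); Br at 240° is gauche with OH at 180° (0.8); Br at 240° is gauche with CN at 300° (0.7). Total 3.2 kcal/mol.
OH at 240° is eclipsed. I at 0° is eclipsed with CN at 0° (2.2); H at 120° is eclipsed with OCH3 at 120° (1.5); Br at 240° is eclipsed with OH at 240° (2.4). Total 6.1 kcal/mol.
OH at 300° is staggered. I at 0° is gauche with OH at 300° (0.8); I at 0° is gauche with CN at 60° (0.8); Br at 240° is gauche with OH at 300° (0.8); Br at 240° is gauche with OCH3 at 180° (0.8). Total 3.2 kcal/mol.
Max at 0° (6.6 kcal/mol), min at 60° (3.2 kcal/mol); barrier = 3.4 kcal/mol.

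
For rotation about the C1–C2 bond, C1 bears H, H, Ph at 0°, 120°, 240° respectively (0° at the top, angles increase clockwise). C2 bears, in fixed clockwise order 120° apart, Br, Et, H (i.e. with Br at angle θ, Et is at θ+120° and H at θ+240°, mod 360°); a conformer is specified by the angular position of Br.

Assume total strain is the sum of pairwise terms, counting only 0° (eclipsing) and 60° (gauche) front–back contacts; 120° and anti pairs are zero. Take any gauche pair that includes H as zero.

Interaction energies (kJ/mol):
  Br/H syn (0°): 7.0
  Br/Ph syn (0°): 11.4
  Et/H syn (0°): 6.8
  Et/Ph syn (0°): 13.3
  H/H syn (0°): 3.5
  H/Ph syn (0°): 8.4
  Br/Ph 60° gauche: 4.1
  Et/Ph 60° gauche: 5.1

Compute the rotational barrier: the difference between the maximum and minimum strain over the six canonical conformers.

Br at 0° (eclipsed): H(0°)/Br(0°) eclipsed 7.0; H(120°)/Et(120°) eclipsed 6.8; Ph(240°)/H(240°) eclipsed 8.4 → 22.2 kJ/mol.
Br at 60° (staggered): Ph(240°)/Et(180°) gauche 5.1 → 5.1 kJ/mol.
Br at 120° (eclipsed): H(0°)/H(0°) eclipsed 3.5; H(120°)/Br(120°) eclipsed 7.0; Ph(240°)/Et(240°) eclipsed 13.3 → 23.8 kJ/mol.
Br at 180° (staggered): Ph(240°)/Br(180°) gauche 4.1; Ph(240°)/Et(300°) gauche 5.1 → 9.2 kJ/mol.
Br at 240° (eclipsed): H(0°)/Et(0°) eclipsed 6.8; H(120°)/H(120°) eclipsed 3.5; Ph(240°)/Br(240°) eclipsed 11.4 → 21.7 kJ/mol.
Br at 300° (staggered): Ph(240°)/Br(300°) gauche 4.1 → 4.1 kJ/mol.
Max at 120° (23.8 kJ/mol), min at 300° (4.1 kJ/mol); barrier = 19.7 kJ/mol.

19.7 kJ/mol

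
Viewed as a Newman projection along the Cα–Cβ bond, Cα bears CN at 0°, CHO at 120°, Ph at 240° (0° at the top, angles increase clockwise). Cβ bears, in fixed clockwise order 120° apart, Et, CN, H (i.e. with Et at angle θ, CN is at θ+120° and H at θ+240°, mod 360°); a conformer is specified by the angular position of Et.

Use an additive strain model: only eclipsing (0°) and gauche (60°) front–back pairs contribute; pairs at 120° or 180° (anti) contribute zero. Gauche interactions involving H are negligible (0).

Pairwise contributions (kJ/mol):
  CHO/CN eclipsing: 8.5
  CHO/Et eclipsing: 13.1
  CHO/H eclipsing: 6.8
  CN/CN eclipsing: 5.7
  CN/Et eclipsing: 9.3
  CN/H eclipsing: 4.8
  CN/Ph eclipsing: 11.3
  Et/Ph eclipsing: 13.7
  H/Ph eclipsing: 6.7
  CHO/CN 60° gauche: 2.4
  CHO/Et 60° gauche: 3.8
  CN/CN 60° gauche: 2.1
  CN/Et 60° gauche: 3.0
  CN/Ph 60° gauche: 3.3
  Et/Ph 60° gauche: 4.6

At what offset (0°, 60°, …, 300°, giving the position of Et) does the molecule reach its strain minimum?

Et at 0° (eclipsed): CN–Et eclipsed, CHO–CN eclipsed, Ph–H eclipsed; 9.3 + 8.5 + 6.7 = 24.5 kJ/mol.
Et at 60° (staggered): CN–Et gauche, CHO–Et gauche, CHO–CN gauche, Ph–CN gauche; 3.0 + 3.8 + 2.4 + 3.3 = 12.5 kJ/mol.
Et at 120° (eclipsed): CN–H eclipsed, CHO–Et eclipsed, Ph–CN eclipsed; 4.8 + 13.1 + 11.3 = 29.2 kJ/mol.
Et at 180° (staggered): CN–CN gauche, CHO–Et gauche, Ph–Et gauche, Ph–CN gauche; 2.1 + 3.8 + 4.6 + 3.3 = 13.8 kJ/mol.
Et at 240° (eclipsed): CN–CN eclipsed, CHO–H eclipsed, Ph–Et eclipsed; 5.7 + 6.8 + 13.7 = 26.2 kJ/mol.
Et at 300° (staggered): CN–Et gauche, CN–CN gauche, CHO–CN gauche, Ph–Et gauche; 3.0 + 2.1 + 2.4 + 4.6 = 12.1 kJ/mol.
The minimum (12.1 kJ/mol) occurs with Et at 300°.

300°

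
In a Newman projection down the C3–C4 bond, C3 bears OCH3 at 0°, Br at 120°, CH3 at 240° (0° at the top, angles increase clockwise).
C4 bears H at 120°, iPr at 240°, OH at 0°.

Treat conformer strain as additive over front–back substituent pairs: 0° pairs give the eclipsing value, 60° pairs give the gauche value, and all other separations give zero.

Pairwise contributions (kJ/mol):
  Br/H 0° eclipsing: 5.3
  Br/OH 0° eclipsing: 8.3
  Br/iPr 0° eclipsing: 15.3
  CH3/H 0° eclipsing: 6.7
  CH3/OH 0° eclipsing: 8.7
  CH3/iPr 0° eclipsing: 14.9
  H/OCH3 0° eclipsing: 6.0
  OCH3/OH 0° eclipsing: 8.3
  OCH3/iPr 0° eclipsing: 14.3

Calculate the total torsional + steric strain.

This conformer is eclipsed. OCH3 at 0° is eclipsed with OH at 0° (8.3); Br at 120° is eclipsed with H at 120° (5.3); CH3 at 240° is eclipsed with iPr at 240° (14.9). Total 28.5 kJ/mol.

28.5 kJ/mol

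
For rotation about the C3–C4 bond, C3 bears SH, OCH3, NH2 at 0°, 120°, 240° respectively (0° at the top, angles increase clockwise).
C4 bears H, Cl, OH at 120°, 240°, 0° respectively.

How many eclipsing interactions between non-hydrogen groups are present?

2

Non-H eclipsing pairs: SH(0°)/OH(0°); NH2(240°)/Cl(240°) — 2 interactions.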